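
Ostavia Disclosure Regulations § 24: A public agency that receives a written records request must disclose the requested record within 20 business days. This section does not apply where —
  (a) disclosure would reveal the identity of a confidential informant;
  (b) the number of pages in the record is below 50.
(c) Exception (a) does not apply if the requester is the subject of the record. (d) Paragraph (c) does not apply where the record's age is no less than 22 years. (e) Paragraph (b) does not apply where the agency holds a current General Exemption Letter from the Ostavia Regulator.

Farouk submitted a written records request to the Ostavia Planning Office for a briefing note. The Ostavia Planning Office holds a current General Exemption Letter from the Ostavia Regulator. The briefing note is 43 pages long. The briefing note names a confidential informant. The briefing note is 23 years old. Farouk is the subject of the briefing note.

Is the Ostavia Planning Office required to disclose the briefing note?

No — exception (a) applies; the Ostavia Planning Office is not required to disclose the briefing note.

Exception (a) is satisfied on its face — the briefing note names a confidential informant. Under paragraphs (c)–(d): (c) would limit (a) — Farouk is the subject of the briefing note — but (d) sets (c) aside: (d) operates against (c): the record's age is 23 years, meeting the 22 years threshold. Exception (a) stands.
Exception (b)'s conditions are all satisfied: the number of pages in the record is 43, below the 50 limit. However, paragraph (e) must be considered: (e) operates against (b): a current General Exemption Letter is held. Exception (b) does not apply.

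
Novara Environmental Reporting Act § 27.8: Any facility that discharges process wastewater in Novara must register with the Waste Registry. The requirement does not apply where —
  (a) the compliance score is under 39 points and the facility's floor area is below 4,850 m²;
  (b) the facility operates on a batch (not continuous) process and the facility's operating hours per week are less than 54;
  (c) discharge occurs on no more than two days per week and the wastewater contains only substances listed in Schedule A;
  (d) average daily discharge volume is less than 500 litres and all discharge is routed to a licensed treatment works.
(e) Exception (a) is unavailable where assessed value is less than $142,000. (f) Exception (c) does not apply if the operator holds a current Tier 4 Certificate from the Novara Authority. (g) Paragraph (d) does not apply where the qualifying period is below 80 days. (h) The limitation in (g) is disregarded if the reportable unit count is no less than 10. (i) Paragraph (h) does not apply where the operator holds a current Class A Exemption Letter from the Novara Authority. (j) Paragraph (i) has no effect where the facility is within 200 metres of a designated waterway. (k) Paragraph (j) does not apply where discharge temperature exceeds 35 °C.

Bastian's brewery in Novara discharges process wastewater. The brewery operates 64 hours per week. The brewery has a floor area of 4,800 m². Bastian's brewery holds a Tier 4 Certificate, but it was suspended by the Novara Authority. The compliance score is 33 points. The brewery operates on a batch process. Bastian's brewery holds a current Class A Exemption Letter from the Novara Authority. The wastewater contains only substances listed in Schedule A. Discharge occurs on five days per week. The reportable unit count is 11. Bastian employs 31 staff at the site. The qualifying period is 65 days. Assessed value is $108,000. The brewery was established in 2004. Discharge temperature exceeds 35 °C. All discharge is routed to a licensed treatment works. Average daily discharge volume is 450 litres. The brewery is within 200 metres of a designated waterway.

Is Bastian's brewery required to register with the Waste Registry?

Exception (a): the compliance score is 33 points, under the 39 points limit; the facility's floor area is 4,800 m², below the 4,850 m² limit — every condition holds. However, paragraph (e) must be considered: (e) applies — assessed value is $108,000, less than the $142,000 limit. (a) is therefore removed.
Exception (b) requires that the facility's operating hours per week are less than 54; but the facility's operating hours per week are 64, not less than 54, so (b) is unavailable.
Exception (c) fails — discharge occurs on five days per week.
Exception (d) is satisfied on its face — average daily discharge volume is 450 litres, less than the 500 litres limit; discharge is routed to a licensed treatment works. But: (g) is triggered — the qualifying period is 65 days, below the 80 days limit. (h) operates (the reportable unit count is 11, meeting the 10 threshold), but is overridden by (i): (i) is engaged — a current Class A Exemption Letter is held. (j) applies (the brewery is within 200 m of a designated waterway), but is itself disapplied by (k): (k) operates against (j): discharge temperature exceeds 35 °C. Exception (d) does not apply.
No exception is made out. Bastian's brewery falls within the general rule.

Yes — Bastian's brewery must register with the Waste Registry.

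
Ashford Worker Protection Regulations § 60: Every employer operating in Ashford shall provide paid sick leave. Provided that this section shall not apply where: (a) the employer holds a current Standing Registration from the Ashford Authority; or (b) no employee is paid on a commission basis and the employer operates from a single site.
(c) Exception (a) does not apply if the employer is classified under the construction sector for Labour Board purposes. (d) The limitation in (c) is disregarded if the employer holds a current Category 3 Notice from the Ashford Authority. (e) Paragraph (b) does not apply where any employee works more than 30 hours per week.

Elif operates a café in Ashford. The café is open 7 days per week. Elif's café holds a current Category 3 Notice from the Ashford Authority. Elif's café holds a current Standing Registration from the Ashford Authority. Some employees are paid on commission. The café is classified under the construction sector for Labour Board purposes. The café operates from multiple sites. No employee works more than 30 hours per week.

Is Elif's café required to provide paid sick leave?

Exception (a)'s conditions are all satisfied: a current Standing Registration is held. Applying paragraphs (c)–(d): (c) would limit (a) — the café is classified under the construction sector — but (d) sets (c) aside: (d) is triggered — a current Category 3 Notice is held. So (a) applies.
Exception (b) requires that no employee is paid on a commission basis; but some employees are paid on commission, so (b) is unavailable.

No — exception (a) applies; Elif's café is not required to provide paid sick leave.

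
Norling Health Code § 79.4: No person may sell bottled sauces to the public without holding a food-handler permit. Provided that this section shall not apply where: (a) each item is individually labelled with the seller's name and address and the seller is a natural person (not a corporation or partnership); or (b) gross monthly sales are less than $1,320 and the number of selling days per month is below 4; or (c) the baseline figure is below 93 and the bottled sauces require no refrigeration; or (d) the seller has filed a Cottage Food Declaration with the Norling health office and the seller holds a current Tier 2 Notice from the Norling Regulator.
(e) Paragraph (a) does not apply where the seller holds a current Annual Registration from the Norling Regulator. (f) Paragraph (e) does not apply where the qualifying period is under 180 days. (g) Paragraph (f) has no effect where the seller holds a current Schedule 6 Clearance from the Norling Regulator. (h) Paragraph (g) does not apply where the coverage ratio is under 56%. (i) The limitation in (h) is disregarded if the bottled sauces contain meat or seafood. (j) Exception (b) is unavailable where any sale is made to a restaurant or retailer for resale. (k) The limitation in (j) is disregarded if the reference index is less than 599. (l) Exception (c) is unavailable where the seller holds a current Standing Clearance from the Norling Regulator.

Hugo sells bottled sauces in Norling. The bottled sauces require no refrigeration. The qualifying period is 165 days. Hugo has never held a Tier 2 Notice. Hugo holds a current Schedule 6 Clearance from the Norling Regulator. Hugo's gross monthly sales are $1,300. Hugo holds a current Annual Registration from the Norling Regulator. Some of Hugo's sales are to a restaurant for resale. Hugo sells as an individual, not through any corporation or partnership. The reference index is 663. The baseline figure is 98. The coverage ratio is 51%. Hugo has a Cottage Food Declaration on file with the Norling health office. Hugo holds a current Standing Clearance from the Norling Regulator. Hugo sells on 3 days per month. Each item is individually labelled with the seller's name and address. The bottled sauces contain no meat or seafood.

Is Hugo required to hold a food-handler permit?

All of (a)'s requirements are met (items are individually labelled; the seller is a natural person). Under paragraphs (e)–(i): (e) would limit (a) — a current Annual Registration is held — but (f) sets (e) aside: (f) operates — the qualifying period is 165 days, under the 180 days limit. (g) would limit (f) — a current Schedule 6 Clearance is held — but (h) sets (g) aside: (h) operates against (g): the coverage ratio is 51%, under the 56% limit. (i), which would lift (h), is not triggered — the bottled sauces contain no meat or seafood. (a) remains available.
Exception (b) is satisfied on its face — gross monthly sales are $1,300, less than the $1,320 limit; the number of selling days per month is 3, below the 4 limit. But applying paragraphs (j)–(k): (j) operates against (b): some sales are to a restaurant for resale. (k) is not triggered (the reference index is 663, not less than 599), so (j) stands. Exception (b) does not apply.
Exception (c) requires that the baseline figure is below 93; but the baseline figure is 98, not below 93, so (c) is unavailable.
Exception (d) fails — there is no Tier 2 Notice in force.

No — exception (a) applies; Hugo is not required to hold a food-handler permit.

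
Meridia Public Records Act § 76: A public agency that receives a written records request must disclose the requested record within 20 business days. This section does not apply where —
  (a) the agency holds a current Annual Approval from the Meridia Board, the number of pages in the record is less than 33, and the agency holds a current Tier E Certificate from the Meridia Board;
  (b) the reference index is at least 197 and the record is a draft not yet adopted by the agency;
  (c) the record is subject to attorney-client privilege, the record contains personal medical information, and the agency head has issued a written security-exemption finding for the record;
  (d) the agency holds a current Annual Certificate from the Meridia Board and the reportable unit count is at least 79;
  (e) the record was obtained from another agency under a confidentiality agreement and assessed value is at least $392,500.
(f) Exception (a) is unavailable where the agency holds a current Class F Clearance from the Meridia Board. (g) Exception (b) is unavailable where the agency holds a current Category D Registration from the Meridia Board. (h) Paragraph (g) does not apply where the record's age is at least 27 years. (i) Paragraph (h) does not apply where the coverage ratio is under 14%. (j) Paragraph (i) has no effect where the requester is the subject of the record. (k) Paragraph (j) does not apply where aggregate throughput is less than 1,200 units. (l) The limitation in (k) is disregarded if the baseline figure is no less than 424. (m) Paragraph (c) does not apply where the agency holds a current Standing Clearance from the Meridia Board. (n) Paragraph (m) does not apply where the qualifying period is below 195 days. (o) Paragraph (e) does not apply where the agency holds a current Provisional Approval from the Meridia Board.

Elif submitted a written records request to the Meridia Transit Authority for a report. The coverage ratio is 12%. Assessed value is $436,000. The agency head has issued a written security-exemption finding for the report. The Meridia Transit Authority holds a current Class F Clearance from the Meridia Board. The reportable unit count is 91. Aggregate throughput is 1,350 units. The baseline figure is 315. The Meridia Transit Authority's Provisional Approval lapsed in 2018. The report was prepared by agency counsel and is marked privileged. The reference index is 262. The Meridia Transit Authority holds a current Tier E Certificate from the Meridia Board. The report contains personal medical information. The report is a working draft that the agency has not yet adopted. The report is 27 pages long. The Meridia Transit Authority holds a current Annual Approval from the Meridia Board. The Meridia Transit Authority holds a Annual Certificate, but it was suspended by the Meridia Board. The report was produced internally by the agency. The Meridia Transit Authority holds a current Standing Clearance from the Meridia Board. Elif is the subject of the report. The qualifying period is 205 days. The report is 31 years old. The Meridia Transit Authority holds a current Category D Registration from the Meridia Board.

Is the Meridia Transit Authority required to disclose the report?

No — exception (b) applies; the Meridia Transit Authority is not required to disclose the report.

Exception (a) is satisfied on its face — a current Annual Approval is held; the number of pages in the record is 27, less than the 33 limit; a current Tier E Certificate is held. But applying paragraph (f): (f) operates against (a): a current Class F Clearance is held. (a) is therefore removed.
All of (b)'s requirements are met (the reference index is 262, meeting the 197 threshold; the report is an unadopted draft). Applying paragraphs (g)–(l): (g) would limit (b) — a current Category D Registration is held — but (h) sets (g) aside: (h) operates against (g): the record's age is 31 years, meeting the 27 years threshold. (i) operates (the coverage ratio is 12%, under the 14% limit), but is overridden by (j): (j) applies — Elif is the subject of the report. (k) is not triggered (aggregate throughput is 1,350 units, not less than 1,200 units), so (j) stands. (b) remains available.
All of (c)'s requirements are met (the report is privileged; the report contains personal medical information; a written security-exemption finding has been issued). But applying paragraphs (m)–(n): (m) is triggered — a current Standing Clearance is held. (n) does not operate here (the qualifying period is 205 days, not below 195 days), so (m) stands. So (c) is unavailable.
Exception (d) fails — there is no Annual Certificate in force.
Exception (e) requires that the record was obtained from another agency under a confidentiality agreement; but the report was produced internally, so (e) is unavailable.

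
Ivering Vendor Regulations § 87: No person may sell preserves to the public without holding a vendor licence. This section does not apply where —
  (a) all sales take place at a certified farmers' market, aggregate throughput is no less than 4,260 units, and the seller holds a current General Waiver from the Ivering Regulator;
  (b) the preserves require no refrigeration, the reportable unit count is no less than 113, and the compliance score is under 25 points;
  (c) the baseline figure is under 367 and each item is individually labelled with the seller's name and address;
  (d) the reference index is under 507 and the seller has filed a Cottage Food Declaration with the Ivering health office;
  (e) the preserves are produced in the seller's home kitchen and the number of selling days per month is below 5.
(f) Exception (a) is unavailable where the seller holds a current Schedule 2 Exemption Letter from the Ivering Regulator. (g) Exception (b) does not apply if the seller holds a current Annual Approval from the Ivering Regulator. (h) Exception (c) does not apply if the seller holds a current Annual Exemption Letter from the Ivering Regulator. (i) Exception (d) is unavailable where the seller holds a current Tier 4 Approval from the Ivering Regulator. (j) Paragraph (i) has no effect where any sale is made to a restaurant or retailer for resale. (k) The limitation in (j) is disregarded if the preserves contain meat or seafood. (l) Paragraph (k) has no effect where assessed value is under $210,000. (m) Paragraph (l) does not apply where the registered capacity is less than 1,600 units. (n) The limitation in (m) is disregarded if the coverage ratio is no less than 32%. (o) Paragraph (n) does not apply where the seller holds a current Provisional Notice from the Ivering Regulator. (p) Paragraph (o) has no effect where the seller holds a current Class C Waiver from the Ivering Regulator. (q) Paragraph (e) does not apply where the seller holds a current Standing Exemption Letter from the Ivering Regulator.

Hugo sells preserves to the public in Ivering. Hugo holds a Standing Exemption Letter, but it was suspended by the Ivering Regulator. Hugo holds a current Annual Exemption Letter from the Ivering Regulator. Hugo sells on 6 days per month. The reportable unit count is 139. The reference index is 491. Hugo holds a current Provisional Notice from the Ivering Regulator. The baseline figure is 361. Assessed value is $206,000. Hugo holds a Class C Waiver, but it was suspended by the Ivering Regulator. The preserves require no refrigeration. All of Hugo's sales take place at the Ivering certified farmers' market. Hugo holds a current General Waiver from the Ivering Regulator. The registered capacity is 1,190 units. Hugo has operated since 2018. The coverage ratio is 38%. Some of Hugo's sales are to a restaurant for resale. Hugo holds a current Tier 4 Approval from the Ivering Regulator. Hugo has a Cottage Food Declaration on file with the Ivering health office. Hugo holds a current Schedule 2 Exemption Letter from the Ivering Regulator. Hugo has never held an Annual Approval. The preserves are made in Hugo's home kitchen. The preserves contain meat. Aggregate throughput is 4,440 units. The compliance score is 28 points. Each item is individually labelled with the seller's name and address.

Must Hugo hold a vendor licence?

Exception (a) is satisfied on its face — all sales are at a certified farmers' market; aggregate throughput is 4,440 units, meeting the 4,260 units threshold; a current General Waiver is held. But applying paragraph (f): (f) operates against (a): a current Schedule 2 Exemption Letter is held. (a) is therefore removed.
Exception (b) fails — the compliance score is 28 points, not under 25 points.
Exception (c)'s conditions are all satisfied: the baseline figure is 361, under the 367 limit; items are individually labelled. But: (h) operates against (c): a current Annual Exemption Letter is held. So (c) is unavailable.
Exception (d)'s conditions are all satisfied: the reference index is 491, under the 507 limit; a Cottage Food Declaration is on file. But applying paragraphs (i)–(p): (i) operates — a current Tier 4 Approval is held. (j) is engaged (some sales are to a restaurant for resale), but is set aside by (k): (k) operates — the preserves contain meat. (l) applies (assessed value is $206,000, under the $210,000 limit), but yields to (m): (m) operates against (l): the registered capacity is 1,190 units, less than the 1,600 units limit. (n) is triggered (the coverage ratio is 38%, meeting the 32% threshold), but is overridden by (o): (o) is triggered — a current Provisional Notice is held. (p) does not operate here (there is no Class C Waiver in force), so (o) stands. So (d) is unavailable.
Exception (e) requires that the number of selling days per month is below 5; but the number of selling days per month is 6, not below 5, so (e) is unavailable.
No exception displaces § 87.

Yes — Hugo must hold a vendor licence.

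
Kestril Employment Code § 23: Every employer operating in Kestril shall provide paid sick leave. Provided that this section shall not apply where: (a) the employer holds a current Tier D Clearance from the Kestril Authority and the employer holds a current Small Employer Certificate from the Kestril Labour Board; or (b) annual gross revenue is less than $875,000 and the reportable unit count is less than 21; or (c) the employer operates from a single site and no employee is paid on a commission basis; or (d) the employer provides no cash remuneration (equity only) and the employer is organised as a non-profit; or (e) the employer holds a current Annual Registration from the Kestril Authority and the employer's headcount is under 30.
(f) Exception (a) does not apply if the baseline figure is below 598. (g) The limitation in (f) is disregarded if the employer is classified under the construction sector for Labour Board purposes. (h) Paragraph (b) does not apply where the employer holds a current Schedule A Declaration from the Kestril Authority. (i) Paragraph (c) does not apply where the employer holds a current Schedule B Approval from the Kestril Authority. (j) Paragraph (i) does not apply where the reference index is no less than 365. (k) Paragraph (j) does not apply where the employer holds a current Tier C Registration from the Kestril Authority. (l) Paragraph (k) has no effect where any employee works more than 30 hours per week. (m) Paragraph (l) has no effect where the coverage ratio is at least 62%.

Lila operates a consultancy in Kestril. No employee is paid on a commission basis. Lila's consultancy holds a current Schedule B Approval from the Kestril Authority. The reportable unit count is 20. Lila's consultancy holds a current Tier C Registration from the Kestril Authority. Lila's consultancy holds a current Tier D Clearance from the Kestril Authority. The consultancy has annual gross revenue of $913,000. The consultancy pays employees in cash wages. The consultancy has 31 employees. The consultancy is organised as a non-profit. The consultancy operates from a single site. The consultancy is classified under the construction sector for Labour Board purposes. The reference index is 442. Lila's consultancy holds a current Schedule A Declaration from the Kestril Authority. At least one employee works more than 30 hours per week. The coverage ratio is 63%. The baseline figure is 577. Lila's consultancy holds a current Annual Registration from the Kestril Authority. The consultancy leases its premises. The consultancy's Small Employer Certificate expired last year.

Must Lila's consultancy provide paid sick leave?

Yes — Lila's consultancy must provide paid sick leave.

Exception (a) fails — the Small Employer Certificate has expired.
Exception (b) fails — annual gross revenue is $913,000, not less than $875,000.
Exception (c)'s conditions are all satisfied: the employer operates from a single site; no employee is paid on commission. But: (i) is engaged — a current Schedule B Approval is held. (j) is triggered (the reference index is 442, meeting the 365 threshold), but yields to (k): (k) operates against (j): a current Tier C Registration is held. (l) is triggered (at least one employee exceeds 30 hours/week), but is itself disapplied by (m): (m) operates against (l): the coverage ratio is 63%, meeting the 62% threshold. So (c) is unavailable.
Exception (d) fails — employees are paid cash wages.
Exception (e) requires that the employer's headcount is under 30; but the employer's headcount is 31, not under 30, so (e) is unavailable.
No exception applies. The general rule governs.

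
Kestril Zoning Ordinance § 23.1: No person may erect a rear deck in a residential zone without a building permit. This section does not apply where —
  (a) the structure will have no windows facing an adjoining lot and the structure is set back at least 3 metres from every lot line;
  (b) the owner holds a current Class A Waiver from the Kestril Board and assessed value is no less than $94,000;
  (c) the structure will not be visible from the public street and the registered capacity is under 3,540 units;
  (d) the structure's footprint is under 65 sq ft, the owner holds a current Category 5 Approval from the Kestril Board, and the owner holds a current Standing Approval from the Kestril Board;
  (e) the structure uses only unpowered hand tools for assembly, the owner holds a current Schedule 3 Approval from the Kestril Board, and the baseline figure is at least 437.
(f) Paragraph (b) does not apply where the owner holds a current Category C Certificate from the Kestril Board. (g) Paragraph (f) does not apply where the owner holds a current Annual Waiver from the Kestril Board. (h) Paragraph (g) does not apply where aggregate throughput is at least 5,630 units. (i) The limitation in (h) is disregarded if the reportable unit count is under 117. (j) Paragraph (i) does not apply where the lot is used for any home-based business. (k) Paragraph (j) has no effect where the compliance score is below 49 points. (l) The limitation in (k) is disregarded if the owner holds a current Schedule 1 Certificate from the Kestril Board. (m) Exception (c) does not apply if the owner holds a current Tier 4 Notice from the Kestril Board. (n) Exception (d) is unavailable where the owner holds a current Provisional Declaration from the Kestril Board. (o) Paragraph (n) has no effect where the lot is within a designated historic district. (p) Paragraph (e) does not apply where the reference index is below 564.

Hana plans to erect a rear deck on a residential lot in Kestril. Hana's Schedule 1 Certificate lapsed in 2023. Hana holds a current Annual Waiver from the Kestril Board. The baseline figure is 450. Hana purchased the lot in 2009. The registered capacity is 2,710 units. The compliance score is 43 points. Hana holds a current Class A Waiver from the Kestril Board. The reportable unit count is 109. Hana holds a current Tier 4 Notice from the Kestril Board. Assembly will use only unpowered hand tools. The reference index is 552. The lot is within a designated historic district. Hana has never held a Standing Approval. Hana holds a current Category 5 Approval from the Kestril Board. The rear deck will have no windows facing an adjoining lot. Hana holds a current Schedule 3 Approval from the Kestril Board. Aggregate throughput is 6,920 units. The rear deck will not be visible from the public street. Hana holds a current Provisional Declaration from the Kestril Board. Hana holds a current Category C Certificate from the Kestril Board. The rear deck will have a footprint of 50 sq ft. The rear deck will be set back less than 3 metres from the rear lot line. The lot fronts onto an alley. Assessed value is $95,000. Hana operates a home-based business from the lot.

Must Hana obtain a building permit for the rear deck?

No — exception (b) applies; Hana does not need a building permit.

Exception (a) fails — the rear setback is under 3 m.
All of (b)'s requirements are met (a current Class A Waiver is held; assessed value is $95,000, meeting the $94,000 threshold). Under paragraphs (f)–(l): (f) applies (a current Category C Certificate is held), but yields to (g): (g) is triggered — a current Annual Waiver is held. (h) would limit (g) — aggregate throughput is 6,920 units, meeting the 5,630 units threshold — but (i) sets (h) aside: (i) is triggered — the reportable unit count is 109, under the 117 limit. (j) is engaged (a home-based business operates on the lot), but is itself disapplied by (k): (k) operates — the compliance score is 43 points, below the 49 points limit. (l) is not triggered (the Schedule 1 Certificate is not current), so (k) stands. So (b) applies.
All of (c)'s requirements are met (the structure will not be visible from the street; the registered capacity is 2,710 units, under the 3,540 units limit). Turning to paragraph (m): (m) applies — a current Tier 4 Notice is held. So (c) is unavailable.
Exception (d) requires that the owner holds a current Standing Approval from the Kestril Board; but no current Standing Approval is held, so (d) is unavailable.
Exception (e)'s conditions are all satisfied: assembly uses only hand tools; a current Schedule 3 Approval is held; the baseline figure is 450, meeting the 437 threshold. Turning to paragraph (p): (p) operates against (e): the reference index is 552, below the 564 limit. Exception (e) does not apply.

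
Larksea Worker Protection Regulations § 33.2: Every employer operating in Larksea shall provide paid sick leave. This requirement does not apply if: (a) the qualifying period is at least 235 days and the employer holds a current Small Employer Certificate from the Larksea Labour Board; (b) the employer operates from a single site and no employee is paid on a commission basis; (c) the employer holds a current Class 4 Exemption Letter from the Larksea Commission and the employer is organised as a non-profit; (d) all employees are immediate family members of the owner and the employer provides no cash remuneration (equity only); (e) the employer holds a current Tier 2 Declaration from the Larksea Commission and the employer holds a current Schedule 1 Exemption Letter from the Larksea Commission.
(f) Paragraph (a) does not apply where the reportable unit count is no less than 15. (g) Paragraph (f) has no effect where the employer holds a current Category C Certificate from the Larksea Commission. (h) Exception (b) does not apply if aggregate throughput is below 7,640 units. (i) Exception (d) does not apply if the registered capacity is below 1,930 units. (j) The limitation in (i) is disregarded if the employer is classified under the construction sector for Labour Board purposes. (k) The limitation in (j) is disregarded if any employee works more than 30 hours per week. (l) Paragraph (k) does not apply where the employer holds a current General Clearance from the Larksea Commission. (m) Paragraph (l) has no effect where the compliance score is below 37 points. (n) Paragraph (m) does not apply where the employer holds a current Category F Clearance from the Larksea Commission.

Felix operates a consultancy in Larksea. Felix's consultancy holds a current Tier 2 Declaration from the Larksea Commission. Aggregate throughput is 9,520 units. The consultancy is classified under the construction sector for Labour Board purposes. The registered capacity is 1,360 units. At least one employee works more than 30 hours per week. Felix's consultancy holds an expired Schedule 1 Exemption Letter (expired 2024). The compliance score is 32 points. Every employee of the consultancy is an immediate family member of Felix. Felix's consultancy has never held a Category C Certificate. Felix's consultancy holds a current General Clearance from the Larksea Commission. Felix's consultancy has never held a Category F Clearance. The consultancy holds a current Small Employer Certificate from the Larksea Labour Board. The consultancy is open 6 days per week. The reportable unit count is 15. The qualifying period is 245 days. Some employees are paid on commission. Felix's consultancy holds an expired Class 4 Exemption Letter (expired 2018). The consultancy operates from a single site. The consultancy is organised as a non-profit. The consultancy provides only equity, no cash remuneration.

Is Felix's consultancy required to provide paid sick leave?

Yes — Felix's consultancy must provide paid sick leave.

All of (a)'s requirements are met (the qualifying period is 245 days, meeting the 235 days threshold; a current Small Employer Certificate is held). Turning to paragraphs (f)–(g): (f) operates against (a): the reportable unit count is 15, meeting the 15 threshold. (g), which would lift (f), is not triggered — the Category C Certificate is not current. Exception (a) does not apply.
Exception (b) does not apply: some employees are paid on commission.
Exception (c) fails — no current Class 4 Exemption Letter is held.
All of (d)'s requirements are met (every employee is an immediate family member; remuneration is equity-only). Turning to paragraphs (i)–(n): (i) operates — the registered capacity is 1,360 units, below the 1,930 units limit. (j) would limit (i) — the consultancy is classified under the construction sector — but (k) sets (j) aside: (k) operates against (j): at least one employee exceeds 30 hours/week. (l) is triggered (a current General Clearance is held), but is displaced by (m): (m) operates against (l): the compliance score is 32 points, below the 37 points limit. (n), which would lift (m), is not triggered — the Category F Clearance is not current. So (d) is unavailable.
Exception (e) does not apply: no current Schedule 1 Exemption Letter is held.
Every exception is unavailable, so the rule governs.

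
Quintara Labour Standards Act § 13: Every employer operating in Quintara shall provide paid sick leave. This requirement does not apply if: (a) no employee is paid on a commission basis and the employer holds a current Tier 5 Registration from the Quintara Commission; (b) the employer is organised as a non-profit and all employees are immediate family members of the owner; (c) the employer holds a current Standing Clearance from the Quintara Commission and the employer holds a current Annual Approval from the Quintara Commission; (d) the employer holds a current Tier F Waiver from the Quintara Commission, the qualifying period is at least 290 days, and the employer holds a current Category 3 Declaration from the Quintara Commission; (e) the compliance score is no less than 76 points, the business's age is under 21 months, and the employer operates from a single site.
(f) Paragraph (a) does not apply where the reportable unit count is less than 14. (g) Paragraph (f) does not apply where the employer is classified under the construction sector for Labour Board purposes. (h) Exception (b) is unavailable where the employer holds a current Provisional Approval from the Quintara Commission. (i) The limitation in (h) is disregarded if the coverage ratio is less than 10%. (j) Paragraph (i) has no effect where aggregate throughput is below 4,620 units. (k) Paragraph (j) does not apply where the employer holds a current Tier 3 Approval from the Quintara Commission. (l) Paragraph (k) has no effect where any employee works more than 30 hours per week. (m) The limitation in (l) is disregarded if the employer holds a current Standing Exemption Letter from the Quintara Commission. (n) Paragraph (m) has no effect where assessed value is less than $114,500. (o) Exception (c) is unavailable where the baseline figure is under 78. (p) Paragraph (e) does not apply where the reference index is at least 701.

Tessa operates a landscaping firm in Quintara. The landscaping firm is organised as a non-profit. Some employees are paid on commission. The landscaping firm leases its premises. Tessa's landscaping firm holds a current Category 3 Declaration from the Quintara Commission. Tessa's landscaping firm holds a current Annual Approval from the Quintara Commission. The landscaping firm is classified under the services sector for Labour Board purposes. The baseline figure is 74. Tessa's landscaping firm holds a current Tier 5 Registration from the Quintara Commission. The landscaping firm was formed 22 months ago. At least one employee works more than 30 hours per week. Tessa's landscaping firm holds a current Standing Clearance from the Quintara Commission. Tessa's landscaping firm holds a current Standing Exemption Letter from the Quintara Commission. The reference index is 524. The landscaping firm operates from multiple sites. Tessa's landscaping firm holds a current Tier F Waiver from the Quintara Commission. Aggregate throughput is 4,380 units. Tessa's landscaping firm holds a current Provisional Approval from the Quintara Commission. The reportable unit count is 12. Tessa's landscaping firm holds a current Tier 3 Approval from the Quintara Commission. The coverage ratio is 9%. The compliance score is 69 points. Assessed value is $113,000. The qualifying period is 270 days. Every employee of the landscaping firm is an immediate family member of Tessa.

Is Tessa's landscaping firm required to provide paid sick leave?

Yes — Tessa's landscaping firm must provide paid sick leave.

Exception (a) requires that no employee is paid on a commission basis; but some employees are paid on commission, so (a) is unavailable.
All of (b)'s requirements are met (the employer is a non-profit; every employee is an immediate family member). But: (h) operates against (b): a current Provisional Approval is held. (i) would limit (h) — the coverage ratio is 9%, less than the 10% limit — but (j) sets (i) aside: (j) is triggered — aggregate throughput is 4,380 units, below the 4,620 units limit. (k) would limit (j) — a current Tier 3 Approval is held — but (l) sets (k) aside: (l) is triggered — at least one employee exceeds 30 hours/week. (m) would limit (l) — a current Standing Exemption Letter is held — but (n) sets (m) aside: (n) operates against (m): assessed value is $113,000, less than the $114,500 limit. Exception (b) does not apply.
Exception (c) is satisfied on its face — a current Standing Clearance is held; a current Annual Approval is held. But applying paragraph (o): (o) operates against (c): the baseline figure is 74, under the 78 limit. (c) is therefore removed.
Exception (d) does not apply: the qualifying period is 270 days, short of 290 days.
Exception (e) requires that the compliance score is no less than 76 points; but the compliance score is 69 points, short of 76 points, so (e) is unavailable.
No exception applies. The general rule governs.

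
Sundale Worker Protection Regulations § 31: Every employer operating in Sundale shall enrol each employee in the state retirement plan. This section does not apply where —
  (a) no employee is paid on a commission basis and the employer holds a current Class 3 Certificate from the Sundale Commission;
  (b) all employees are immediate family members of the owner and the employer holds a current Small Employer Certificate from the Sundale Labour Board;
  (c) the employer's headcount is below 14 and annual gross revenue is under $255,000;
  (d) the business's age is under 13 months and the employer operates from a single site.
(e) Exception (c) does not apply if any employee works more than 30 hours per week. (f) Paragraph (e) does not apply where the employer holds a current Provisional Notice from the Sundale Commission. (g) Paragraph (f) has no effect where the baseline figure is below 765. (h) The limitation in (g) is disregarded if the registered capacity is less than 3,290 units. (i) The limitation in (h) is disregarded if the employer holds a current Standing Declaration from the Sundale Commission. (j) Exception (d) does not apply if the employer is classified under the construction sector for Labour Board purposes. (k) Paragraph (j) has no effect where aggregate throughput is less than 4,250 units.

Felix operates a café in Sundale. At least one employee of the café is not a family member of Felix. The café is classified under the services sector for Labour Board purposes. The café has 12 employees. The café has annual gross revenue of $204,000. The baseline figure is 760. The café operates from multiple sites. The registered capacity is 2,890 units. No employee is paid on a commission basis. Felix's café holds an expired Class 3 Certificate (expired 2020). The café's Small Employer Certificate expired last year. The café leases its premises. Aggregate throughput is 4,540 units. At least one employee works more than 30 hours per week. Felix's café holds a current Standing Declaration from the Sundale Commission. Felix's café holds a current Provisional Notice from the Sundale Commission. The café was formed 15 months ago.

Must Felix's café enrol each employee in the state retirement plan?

Exception (a) does not apply: the Class 3 Certificate is not current.
Exception (b) fails — at least one employee is not a family member.
Exception (c)'s conditions are all satisfied: the employer's headcount is 12, below the 14 limit; annual gross revenue is $204,000, under the $255,000 limit. Turning to paragraphs (e)–(i): (e) is engaged — at least one employee exceeds 30 hours/week. (f) operates (a current Provisional Notice is held), but yields to (g): (g) operates against (f): the baseline figure is 760, below the 765 limit. (h) applies (the registered capacity is 2,890 units, less than the 3,290 units limit), but is set aside by (i): (i) operates against (h): a current Standing Declaration is held. So (c) is unavailable.
Exception (d) does not apply: the business's age is 15 months, not under 13 months.
No exception applies. The general rule governs.

Yes — Felix's café must enrol each employee in the state retirement plan.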